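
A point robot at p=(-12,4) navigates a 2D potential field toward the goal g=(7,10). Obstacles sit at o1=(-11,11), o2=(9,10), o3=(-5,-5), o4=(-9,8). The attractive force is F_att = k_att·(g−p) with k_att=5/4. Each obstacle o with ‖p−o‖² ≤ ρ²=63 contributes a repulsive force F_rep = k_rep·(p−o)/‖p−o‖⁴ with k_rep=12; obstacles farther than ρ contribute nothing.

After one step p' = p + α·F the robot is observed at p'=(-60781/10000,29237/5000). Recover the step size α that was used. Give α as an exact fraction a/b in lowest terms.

α = 1/4

F_att = 5/4·(g−p) = 5/4·(19,6) = (23.7500,7.5000)
o1: d²=50 ≤ ρ²=63; F_rep = 12·(-1,-7)/50² = (-0.0048,-0.0336)
o2: d²=477 > ρ²=63 → inactive
o3: d²=130 > ρ²=63 → inactive
o4: d²=25 ≤ ρ²=63; F_rep = 12·(-3,-4)/25² = (-0.0576,-0.0768)
F = F_att + ΣF_rep = (23.6876,7.3896)
Δp = p'−p = (5.9219,1.8474); α = Δx/Fx = (59219/10000) / (59219/2500) = 1/4
check: Δy/Fy = (9237/5000) / (9237/1250) = 1/4 ✓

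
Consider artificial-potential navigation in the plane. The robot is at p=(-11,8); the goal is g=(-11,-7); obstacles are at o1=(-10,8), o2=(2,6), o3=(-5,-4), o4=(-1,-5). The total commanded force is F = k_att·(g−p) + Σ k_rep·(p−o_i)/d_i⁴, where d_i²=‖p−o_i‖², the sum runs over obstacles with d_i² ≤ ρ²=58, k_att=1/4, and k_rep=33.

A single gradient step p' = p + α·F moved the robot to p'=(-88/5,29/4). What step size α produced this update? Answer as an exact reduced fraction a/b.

α = 1/5

F_att = 1/4·(g−p) = 1/4·(0,-15) = (0.0000,-3.7500)
o1: d²=1 ≤ ρ²=58; F_rep = 33·(-1,0)/1² = (-33.0000,0.0000)
o2: d²=173 > ρ²=58 → inactive
o3: d²=180 > ρ²=58 → inactive
o4: d²=269 > ρ²=58 → inactive
F = F_att + ΣF_rep = (-33.0000,-3.7500)
Δp = p'−p = (-6.6000,-0.7500); α = Δx/Fx = (-33/5) / (-33) = 1/5
check: Δy/Fy = (-3/4) / (-15/4) = 1/5 ✓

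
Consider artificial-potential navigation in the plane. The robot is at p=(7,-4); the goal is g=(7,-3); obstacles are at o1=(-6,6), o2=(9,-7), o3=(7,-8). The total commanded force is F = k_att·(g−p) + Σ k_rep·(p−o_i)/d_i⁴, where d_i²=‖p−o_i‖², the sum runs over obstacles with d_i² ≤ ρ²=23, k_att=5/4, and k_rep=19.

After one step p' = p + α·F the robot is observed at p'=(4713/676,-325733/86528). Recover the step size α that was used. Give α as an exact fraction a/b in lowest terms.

α = 1/8

F_att = 5/4·(g−p) = 5/4·(0,1) = (0.0000,1.2500)
o1: d²=269 > ρ²=23 → inactive
o2: d²=13 ≤ ρ²=23; F_rep = 19·(-2,3)/13² = (-0.2249,0.3373)
o3: d²=16 ≤ ρ²=23; F_rep = 19·(0,4)/16² = (0.0000,0.2969)
F = F_att + ΣF_rep = (-0.2249,1.8842)
Δp = p'−p = (-0.0281,0.2355); α = Δx/Fx = (-19/676) / (-38/169) = 1/8
check: Δy/Fy = (20379/86528) / (20379/10816) = 1/8 ✓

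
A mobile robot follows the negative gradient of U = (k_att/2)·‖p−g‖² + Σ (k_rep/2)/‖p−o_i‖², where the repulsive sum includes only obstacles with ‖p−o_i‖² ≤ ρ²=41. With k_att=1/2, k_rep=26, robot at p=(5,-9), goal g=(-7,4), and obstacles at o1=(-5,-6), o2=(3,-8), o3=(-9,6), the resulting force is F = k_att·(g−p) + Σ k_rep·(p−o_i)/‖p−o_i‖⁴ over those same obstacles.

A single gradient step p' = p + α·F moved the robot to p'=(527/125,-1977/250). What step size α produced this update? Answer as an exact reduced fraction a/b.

α = 1/5

F_att = 1/2·(g−p) = 1/2·(-12,13) = (-6.0000,6.5000)
o1: d²=109 > ρ²=41 → inactive
o2: d²=5 ≤ ρ²=41; F_rep = 26·(2,-1)/5² = (2.0800,-1.0400)
o3: d²=421 > ρ²=41 → inactive
F = F_att + ΣF_rep = (-3.9200,5.4600)
Δp = p'−p = (-0.7840,1.0920); α = Δx/Fx = (-98/125) / (-98/25) = 1/5
check: Δy/Fy = (273/250) / (273/50) = 1/5 ✓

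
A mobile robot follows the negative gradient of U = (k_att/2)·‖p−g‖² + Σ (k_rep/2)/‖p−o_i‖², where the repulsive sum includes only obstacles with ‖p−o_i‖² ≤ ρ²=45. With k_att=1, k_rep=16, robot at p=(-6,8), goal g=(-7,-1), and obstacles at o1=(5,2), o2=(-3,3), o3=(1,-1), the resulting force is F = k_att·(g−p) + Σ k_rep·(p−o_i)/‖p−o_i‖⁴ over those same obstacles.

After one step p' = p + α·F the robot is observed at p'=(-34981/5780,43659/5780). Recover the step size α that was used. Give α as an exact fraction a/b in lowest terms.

α = 1/20

F_att = 1·(g−p) = 1·(-1,-9) = (-1.0000,-9.0000)
o1: d²=157 > ρ²=45 → inactive
o2: d²=34 ≤ ρ²=45; F_rep = 16·(-3,5)/34² = (-0.0415,0.0692)
o3: d²=130 > ρ²=45 → inactive
F = F_att + ΣF_rep = (-1.0415,-8.9308)
Δp = p'−p = (-0.0521,-0.4465); α = Δx/Fx = (-301/5780) / (-301/289) = 1/20
check: Δy/Fy = (-2581/5780) / (-2581/289) = 1/20 ✓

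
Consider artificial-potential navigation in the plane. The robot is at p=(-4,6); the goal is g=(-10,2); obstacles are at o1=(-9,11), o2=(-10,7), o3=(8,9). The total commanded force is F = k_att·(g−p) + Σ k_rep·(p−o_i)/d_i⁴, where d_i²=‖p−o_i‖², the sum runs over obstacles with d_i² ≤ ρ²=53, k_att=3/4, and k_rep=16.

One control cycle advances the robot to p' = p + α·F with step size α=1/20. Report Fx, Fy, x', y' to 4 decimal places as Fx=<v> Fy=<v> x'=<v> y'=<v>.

F_att = 3/4·(g−p) = 3/4·(-6,-4) = (-4.5000,-3.0000)
o1: d²=50 ≤ ρ²=53; F_rep = 16·(5,-5)/50² = (0.0320,-0.0320)
o2: d²=37 ≤ ρ²=53; F_rep = 16·(6,-1)/37² = (0.0701,-0.0117)
o3: d²=153 > ρ²=53 → inactive
F = F_att + ΣF_rep = (-4.3979,-3.0437)
p' = p + 1/20·F = (-4.2199,5.8478)

Fx=-4.3979 Fy=-3.0437 x'=-4.2199 y'=5.8478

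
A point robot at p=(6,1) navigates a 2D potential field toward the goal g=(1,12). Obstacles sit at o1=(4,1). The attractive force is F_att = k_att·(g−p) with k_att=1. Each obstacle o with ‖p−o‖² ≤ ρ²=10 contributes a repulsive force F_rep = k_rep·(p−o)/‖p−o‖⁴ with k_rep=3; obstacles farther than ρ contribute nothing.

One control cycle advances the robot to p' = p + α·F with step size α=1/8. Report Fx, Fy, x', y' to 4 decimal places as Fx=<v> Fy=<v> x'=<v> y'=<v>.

F_att = 1·(g−p) = 1·(-5,11) = (-5.0000,11.0000)
o1: d²=4 ≤ ρ²=10; F_rep = 3·(2,0)/4² = (0.3750,0.0000)
F = F_att + ΣF_rep = (-4.6250,11.0000)
p' = p + 1/8·F = (5.4219,2.3750)

Fx=-4.6250 Fy=11.0000 x'=5.4219 y'=2.3750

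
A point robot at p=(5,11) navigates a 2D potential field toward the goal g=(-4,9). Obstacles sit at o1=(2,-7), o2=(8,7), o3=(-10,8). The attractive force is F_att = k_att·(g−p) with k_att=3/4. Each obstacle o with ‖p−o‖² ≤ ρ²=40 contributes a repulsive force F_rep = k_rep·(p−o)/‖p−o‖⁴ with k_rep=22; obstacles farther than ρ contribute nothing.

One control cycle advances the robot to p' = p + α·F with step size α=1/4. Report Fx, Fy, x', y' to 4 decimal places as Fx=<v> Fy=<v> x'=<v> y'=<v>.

Fx=-6.8556 Fy=-1.3592 x'=3.2861 y'=10.6602

F_att = 3/4·(g−p) = 3/4·(-9,-2) = (-6.7500,-1.5000)
o1: d²=333 > ρ²=40 → inactive
o2: d²=25 ≤ ρ²=40; F_rep = 22·(-3,4)/25² = (-0.1056,0.1408)
o3: d²=234 > ρ²=40 → inactive
F = F_att + ΣF_rep = (-6.8556,-1.3592)
p' = p + 1/4·F = (3.2861,10.6602)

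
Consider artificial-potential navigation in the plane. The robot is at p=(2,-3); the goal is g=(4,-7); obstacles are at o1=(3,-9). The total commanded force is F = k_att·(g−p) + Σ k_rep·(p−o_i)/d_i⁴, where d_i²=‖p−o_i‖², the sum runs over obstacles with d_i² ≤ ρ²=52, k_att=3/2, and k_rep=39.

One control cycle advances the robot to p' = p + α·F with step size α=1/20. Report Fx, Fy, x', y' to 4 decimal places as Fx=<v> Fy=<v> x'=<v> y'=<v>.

F_att = 3/2·(g−p) = 3/2·(2,-4) = (3.0000,-6.0000)
o1: d²=37 ≤ ρ²=52; F_rep = 39·(-1,6)/37² = (-0.0285,0.1709)
F = F_att + ΣF_rep = (2.9715,-5.8291)
p' = p + 1/20·F = (2.1486,-3.2915)

Fx=2.9715 Fy=-5.8291 x'=2.1486 y'=-3.2915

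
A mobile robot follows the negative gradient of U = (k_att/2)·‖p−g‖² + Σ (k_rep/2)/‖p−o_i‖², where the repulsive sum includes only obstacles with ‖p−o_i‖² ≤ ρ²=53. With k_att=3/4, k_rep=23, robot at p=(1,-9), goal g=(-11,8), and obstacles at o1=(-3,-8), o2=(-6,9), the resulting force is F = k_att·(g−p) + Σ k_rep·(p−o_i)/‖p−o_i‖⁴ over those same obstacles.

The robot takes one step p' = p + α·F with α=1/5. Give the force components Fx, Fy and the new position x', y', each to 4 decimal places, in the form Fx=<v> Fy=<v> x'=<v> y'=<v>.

F_att = 3/4·(g−p) = 3/4·(-12,17) = (-9.0000,12.7500)
o1: d²=17 ≤ ρ²=53; F_rep = 23·(4,-1)/17² = (0.3183,-0.0796)
o2: d²=373 > ρ²=53 → inactive
F = F_att + ΣF_rep = (-8.6817,12.6704)
p' = p + 1/5·F = (-0.7363,-6.4659)

Fx=-8.6817 Fy=12.6704 x'=-0.7363 y'=-6.4659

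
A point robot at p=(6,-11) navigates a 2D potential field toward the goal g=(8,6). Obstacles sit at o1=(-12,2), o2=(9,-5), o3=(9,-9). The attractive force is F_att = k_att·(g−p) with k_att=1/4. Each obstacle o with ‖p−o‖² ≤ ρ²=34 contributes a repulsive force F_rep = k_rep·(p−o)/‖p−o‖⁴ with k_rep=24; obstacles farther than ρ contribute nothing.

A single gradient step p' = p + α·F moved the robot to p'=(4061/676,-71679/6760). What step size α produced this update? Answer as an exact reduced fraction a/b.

α = 1/10

F_att = 1/4·(g−p) = 1/4·(2,17) = (0.5000,4.2500)
o1: d²=493 > ρ²=34 → inactive
o2: d²=45 > ρ²=34 → inactive
o3: d²=13 ≤ ρ²=34; F_rep = 24·(-3,-2)/13² = (-0.4260,-0.2840)
F = F_att + ΣF_rep = (0.0740,3.9660)
Δp = p'−p = (0.0074,0.3966); α = Δx/Fx = (5/676) / (25/338) = 1/10
check: Δy/Fy = (2681/6760) / (2681/676) = 1/10 ✓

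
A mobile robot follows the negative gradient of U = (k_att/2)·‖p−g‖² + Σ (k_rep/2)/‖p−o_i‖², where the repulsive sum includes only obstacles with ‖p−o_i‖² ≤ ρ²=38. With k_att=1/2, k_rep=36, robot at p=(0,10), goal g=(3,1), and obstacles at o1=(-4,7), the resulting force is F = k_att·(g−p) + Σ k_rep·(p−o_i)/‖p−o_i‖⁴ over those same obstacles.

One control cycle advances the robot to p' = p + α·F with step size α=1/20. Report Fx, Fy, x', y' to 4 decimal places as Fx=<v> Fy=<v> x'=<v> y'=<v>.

Fx=1.7304 Fy=-4.3272 x'=0.0865 y'=9.7836

F_att = 1/2·(g−p) = 1/2·(3,-9) = (1.5000,-4.5000)
o1: d²=25 ≤ ρ²=38; F_rep = 36·(4,3)/25² = (0.2304,0.1728)
F = F_att + ΣF_rep = (1.7304,-4.3272)
p' = p + 1/20·F = (0.0865,9.7836)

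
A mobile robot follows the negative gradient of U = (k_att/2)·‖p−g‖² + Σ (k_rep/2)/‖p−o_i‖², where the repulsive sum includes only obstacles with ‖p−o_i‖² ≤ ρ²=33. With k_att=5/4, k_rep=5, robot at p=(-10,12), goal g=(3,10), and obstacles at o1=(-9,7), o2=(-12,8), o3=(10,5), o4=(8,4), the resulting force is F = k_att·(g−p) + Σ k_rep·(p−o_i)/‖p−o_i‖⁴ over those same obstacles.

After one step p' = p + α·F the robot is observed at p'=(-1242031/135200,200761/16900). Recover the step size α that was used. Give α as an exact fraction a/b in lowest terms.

F_att = 5/4·(g−p) = 5/4·(13,-2) = (16.2500,-2.5000)
o1: d²=26 ≤ ρ²=33; F_rep = 5·(-1,5)/26² = (-0.0074,0.0370)
o2: d²=20 ≤ ρ²=33; F_rep = 5·(2,4)/20² = (0.0250,0.0500)
o3: d²=449 > ρ²=33 → inactive
o4: d²=388 > ρ²=33 → inactive
F = F_att + ΣF_rep = (16.2676,-2.4130)
Δp = p'−p = (0.8134,-0.1207); α = Δx/Fx = (109969/135200) / (109969/6760) = 1/20
check: Δy/Fy = (-2039/16900) / (-2039/845) = 1/20 ✓

α = 1/20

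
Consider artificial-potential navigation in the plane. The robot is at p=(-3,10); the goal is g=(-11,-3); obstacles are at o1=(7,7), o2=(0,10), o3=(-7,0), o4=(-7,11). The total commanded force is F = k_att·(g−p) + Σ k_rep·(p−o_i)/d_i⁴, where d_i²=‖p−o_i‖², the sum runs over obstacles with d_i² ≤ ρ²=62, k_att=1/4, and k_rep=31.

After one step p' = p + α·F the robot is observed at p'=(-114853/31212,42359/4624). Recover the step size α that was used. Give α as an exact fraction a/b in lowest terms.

F_att = 1/4·(g−p) = 1/4·(-8,-13) = (-2.0000,-3.2500)
o1: d²=109 > ρ²=62 → inactive
o2: d²=9 ≤ ρ²=62; F_rep = 31·(-3,0)/9² = (-1.1481,0.0000)
o3: d²=116 > ρ²=62 → inactive
o4: d²=17 ≤ ρ²=62; F_rep = 31·(4,-1)/17² = (0.4291,-0.1073)
F = F_att + ΣF_rep = (-2.7191,-3.3573)
Δp = p'−p = (-0.6798,-0.8393); α = Δx/Fx = (-21217/31212) / (-21217/7803) = 1/4
check: Δy/Fy = (-3881/4624) / (-3881/1156) = 1/4 ✓

α = 1/4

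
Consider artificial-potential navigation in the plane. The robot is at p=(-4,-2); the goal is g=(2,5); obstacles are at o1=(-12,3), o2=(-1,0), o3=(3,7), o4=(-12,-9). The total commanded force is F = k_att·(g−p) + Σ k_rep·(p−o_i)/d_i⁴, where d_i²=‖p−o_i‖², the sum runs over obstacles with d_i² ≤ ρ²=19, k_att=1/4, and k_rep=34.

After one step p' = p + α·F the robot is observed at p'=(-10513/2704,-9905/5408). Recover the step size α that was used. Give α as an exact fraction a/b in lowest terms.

F_att = 1/4·(g−p) = 1/4·(6,7) = (1.5000,1.7500)
o1: d²=89 > ρ²=19 → inactive
o2: d²=13 ≤ ρ²=19; F_rep = 34·(-3,-2)/13² = (-0.6036,-0.4024)
o3: d²=130 > ρ²=19 → inactive
o4: d²=113 > ρ²=19 → inactive
F = F_att + ΣF_rep = (0.8964,1.3476)
Δp = p'−p = (0.1121,0.1685); α = Δx/Fx = (303/2704) / (303/338) = 1/8
check: Δy/Fy = (911/5408) / (911/676) = 1/8 ✓

α = 1/8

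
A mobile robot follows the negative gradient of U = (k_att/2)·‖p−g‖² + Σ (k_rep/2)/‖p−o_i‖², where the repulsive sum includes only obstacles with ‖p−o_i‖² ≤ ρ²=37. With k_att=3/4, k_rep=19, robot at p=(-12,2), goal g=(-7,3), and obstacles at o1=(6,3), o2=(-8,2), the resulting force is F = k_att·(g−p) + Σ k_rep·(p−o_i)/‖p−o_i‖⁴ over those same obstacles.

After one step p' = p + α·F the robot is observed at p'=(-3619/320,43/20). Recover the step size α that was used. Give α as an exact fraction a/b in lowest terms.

α = 1/5

F_att = 3/4·(g−p) = 3/4·(5,1) = (3.7500,0.7500)
o1: d²=325 > ρ²=37 → inactive
o2: d²=16 ≤ ρ²=37; F_rep = 19·(-4,0)/16² = (-0.2969,0.0000)
F = F_att + ΣF_rep = (3.4531,0.7500)
Δp = p'−p = (0.6906,0.1500); α = Δx/Fx = (221/320) / (221/64) = 1/5
check: Δy/Fy = (3/20) / (3/4) = 1/5 ✓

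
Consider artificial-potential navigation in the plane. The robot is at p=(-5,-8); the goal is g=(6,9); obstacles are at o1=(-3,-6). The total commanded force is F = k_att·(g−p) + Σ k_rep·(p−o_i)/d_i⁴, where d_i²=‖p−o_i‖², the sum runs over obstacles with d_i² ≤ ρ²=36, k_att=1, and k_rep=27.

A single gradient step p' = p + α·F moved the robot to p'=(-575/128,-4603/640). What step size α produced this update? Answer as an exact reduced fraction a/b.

F_att = 1·(g−p) = 1·(11,17) = (11.0000,17.0000)
o1: d²=8 ≤ ρ²=36; F_rep = 27·(-2,-2)/8² = (-0.8438,-0.8438)
F = F_att + ΣF_rep = (10.1562,16.1562)
Δp = p'−p = (0.5078,0.8078); α = Δx/Fx = (65/128) / (325/32) = 1/20
check: Δy/Fy = (517/640) / (517/32) = 1/20 ✓

α = 1/20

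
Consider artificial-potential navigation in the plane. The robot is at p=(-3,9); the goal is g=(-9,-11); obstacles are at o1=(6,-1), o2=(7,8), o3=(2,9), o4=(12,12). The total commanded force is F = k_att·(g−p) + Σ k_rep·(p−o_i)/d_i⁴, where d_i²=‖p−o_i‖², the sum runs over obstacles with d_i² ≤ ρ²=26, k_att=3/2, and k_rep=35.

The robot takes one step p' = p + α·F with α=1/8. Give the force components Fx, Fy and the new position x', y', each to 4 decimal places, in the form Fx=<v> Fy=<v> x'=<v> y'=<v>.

F_att = 3/2·(g−p) = 3/2·(-6,-20) = (-9.0000,-30.0000)
o1: d²=181 > ρ²=26 → inactive
o2: d²=101 > ρ²=26 → inactive
o3: d²=25 ≤ ρ²=26; F_rep = 35·(-5,0)/25² = (-0.2800,0.0000)
o4: d²=234 > ρ²=26 → inactive
F = F_att + ΣF_rep = (-9.2800,-30.0000)
p' = p + 1/8·F = (-4.1600,5.2500)

Fx=-9.2800 Fy=-30.0000 x'=-4.1600 y'=5.2500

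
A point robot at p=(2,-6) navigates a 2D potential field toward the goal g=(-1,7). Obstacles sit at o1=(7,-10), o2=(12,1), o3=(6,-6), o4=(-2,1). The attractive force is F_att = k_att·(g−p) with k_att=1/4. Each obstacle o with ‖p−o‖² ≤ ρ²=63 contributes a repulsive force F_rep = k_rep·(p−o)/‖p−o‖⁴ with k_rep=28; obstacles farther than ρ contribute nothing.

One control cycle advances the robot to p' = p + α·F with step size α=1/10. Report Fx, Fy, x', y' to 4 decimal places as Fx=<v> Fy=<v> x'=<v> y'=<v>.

Fx=-1.2708 Fy=3.3166 x'=1.8729 y'=-5.6683

F_att = 1/4·(g−p) = 1/4·(-3,13) = (-0.7500,3.2500)
o1: d²=41 ≤ ρ²=63; F_rep = 28·(-5,4)/41² = (-0.0833,0.0666)
o2: d²=149 > ρ²=63 → inactive
o3: d²=16 ≤ ρ²=63; F_rep = 28·(-4,0)/16² = (-0.4375,0.0000)
o4: d²=65 > ρ²=63 → inactive
F = F_att + ΣF_rep = (-1.2708,3.3166)
p' = p + 1/10·F = (1.8729,-5.6683)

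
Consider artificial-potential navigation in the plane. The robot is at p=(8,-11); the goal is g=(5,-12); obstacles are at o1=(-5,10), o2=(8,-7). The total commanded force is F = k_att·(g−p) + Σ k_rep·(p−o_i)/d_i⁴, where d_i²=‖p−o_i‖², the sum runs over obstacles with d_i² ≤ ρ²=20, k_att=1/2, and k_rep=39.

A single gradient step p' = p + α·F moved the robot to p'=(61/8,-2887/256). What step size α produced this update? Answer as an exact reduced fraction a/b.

F_att = 1/2·(g−p) = 1/2·(-3,-1) = (-1.5000,-0.5000)
o1: d²=610 > ρ²=20 → inactive
o2: d²=16 ≤ ρ²=20; F_rep = 39·(0,-4)/16² = (0.0000,-0.6094)
F = F_att + ΣF_rep = (-1.5000,-1.1094)
Δp = p'−p = (-0.3750,-0.2773); α = Δx/Fx = (-3/8) / (-3/2) = 1/4
check: Δy/Fy = (-71/256) / (-71/64) = 1/4 ✓

α = 1/4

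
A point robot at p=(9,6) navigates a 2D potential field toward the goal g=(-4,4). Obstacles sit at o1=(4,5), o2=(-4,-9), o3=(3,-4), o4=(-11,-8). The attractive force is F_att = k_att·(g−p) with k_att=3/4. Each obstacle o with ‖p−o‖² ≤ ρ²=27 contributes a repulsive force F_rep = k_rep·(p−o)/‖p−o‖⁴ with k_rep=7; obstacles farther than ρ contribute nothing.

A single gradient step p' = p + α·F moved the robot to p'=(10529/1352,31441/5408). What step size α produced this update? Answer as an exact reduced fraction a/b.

F_att = 3/4·(g−p) = 3/4·(-13,-2) = (-9.7500,-1.5000)
o1: d²=26 ≤ ρ²=27; F_rep = 7·(5,1)/26² = (0.0518,0.0104)
o2: d²=394 > ρ²=27 → inactive
o3: d²=136 > ρ²=27 → inactive
o4: d²=596 > ρ²=27 → inactive
F = F_att + ΣF_rep = (-9.6982,-1.4896)
Δp = p'−p = (-1.2123,-0.1862); α = Δx/Fx = (-1639/1352) / (-1639/169) = 1/8
check: Δy/Fy = (-1007/5408) / (-1007/676) = 1/8 ✓

α = 1/8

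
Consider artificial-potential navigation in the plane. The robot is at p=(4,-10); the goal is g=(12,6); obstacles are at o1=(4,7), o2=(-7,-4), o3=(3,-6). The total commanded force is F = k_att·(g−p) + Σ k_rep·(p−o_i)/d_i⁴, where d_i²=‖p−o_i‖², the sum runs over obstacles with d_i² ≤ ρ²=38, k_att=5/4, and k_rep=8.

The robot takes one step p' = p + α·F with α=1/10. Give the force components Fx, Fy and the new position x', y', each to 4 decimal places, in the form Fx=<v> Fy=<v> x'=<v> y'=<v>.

F_att = 5/4·(g−p) = 5/4·(8,16) = (10.0000,20.0000)
o1: d²=289 > ρ²=38 → inactive
o2: d²=157 > ρ²=38 → inactive
o3: d²=17 ≤ ρ²=38; F_rep = 8·(1,-4)/17² = (0.0277,-0.1107)
F = F_att + ΣF_rep = (10.0277,19.8893)
p' = p + 1/10·F = (5.0028,-8.0111)

Fx=10.0277 Fy=19.8893 x'=5.0028 y'=-8.0111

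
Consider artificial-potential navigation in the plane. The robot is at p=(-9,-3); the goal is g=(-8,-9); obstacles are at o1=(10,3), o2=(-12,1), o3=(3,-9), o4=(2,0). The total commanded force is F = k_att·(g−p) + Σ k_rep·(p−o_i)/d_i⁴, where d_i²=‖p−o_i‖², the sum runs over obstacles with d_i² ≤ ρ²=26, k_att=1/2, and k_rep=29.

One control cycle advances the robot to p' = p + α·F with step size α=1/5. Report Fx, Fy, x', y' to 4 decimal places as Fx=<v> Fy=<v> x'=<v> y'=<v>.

F_att = 1/2·(g−p) = 1/2·(1,-6) = (0.5000,-3.0000)
o1: d²=397 > ρ²=26 → inactive
o2: d²=25 ≤ ρ²=26; F_rep = 29·(3,-4)/25² = (0.1392,-0.1856)
o3: d²=180 > ρ²=26 → inactive
o4: d²=130 > ρ²=26 → inactive
F = F_att + ΣF_rep = (0.6392,-3.1856)
p' = p + 1/5·F = (-8.8722,-3.6371)

Fx=0.6392 Fy=-3.1856 x'=-8.8722 y'=-3.6371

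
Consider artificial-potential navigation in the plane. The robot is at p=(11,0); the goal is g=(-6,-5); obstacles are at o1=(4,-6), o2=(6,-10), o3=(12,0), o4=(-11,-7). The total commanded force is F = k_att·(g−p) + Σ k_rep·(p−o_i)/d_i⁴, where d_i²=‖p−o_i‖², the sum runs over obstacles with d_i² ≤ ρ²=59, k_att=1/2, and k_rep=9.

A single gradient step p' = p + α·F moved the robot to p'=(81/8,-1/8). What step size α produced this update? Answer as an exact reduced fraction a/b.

F_att = 1/2·(g−p) = 1/2·(-17,-5) = (-8.5000,-2.5000)
o1: d²=85 > ρ²=59 → inactive
o2: d²=125 > ρ²=59 → inactive
o3: d²=1 ≤ ρ²=59; F_rep = 9·(-1,0)/1² = (-9.0000,0.0000)
o4: d²=533 > ρ²=59 → inactive
F = F_att + ΣF_rep = (-17.5000,-2.5000)
Δp = p'−p = (-0.8750,-0.1250); α = Δx/Fx = (-7/8) / (-35/2) = 1/20
check: Δy/Fy = (-1/8) / (-5/2) = 1/20 ✓

α = 1/20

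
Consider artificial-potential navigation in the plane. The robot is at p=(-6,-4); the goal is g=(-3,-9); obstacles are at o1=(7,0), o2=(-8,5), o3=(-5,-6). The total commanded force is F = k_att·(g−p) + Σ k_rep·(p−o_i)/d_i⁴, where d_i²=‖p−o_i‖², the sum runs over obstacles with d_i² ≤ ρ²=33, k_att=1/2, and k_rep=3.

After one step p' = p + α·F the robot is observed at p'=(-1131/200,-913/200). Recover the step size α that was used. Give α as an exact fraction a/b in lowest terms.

F_att = 1/2·(g−p) = 1/2·(3,-5) = (1.5000,-2.5000)
o1: d²=185 > ρ²=33 → inactive
o2: d²=85 > ρ²=33 → inactive
o3: d²=5 ≤ ρ²=33; F_rep = 3·(-1,2)/5² = (-0.1200,0.2400)
F = F_att + ΣF_rep = (1.3800,-2.2600)
Δp = p'−p = (0.3450,-0.5650); α = Δx/Fx = (69/200) / (69/50) = 1/4
check: Δy/Fy = (-113/200) / (-113/50) = 1/4 ✓

α = 1/4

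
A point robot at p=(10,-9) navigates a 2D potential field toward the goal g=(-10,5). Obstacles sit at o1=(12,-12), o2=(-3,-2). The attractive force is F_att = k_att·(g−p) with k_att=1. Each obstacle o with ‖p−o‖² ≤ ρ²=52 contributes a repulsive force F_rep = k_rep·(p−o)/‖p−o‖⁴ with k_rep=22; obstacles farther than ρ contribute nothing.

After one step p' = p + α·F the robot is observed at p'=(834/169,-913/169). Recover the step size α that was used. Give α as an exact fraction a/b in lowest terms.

F_att = 1·(g−p) = 1·(-20,14) = (-20.0000,14.0000)
o1: d²=13 ≤ ρ²=52; F_rep = 22·(-2,3)/13² = (-0.2604,0.3905)
o2: d²=218 > ρ²=52 → inactive
F = F_att + ΣF_rep = (-20.2604,14.3905)
Δp = p'−p = (-5.0651,3.5976); α = Δx/Fx = (-856/169) / (-3424/169) = 1/4
check: Δy/Fy = (608/169) / (2432/169) = 1/4 ✓

α = 1/4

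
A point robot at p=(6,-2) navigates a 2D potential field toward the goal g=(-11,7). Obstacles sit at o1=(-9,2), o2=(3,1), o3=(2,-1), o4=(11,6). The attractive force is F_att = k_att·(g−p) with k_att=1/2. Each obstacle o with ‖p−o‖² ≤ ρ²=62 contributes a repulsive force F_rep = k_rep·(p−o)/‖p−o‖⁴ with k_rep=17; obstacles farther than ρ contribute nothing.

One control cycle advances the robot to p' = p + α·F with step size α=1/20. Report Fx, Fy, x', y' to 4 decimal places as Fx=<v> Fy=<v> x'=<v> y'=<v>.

F_att = 1/2·(g−p) = 1/2·(-17,9) = (-8.5000,4.5000)
o1: d²=241 > ρ²=62 → inactive
o2: d²=18 ≤ ρ²=62; F_rep = 17·(3,-3)/18² = (0.1574,-0.1574)
o3: d²=17 ≤ ρ²=62; F_rep = 17·(4,-1)/17² = (0.2353,-0.0588)
o4: d²=89 > ρ²=62 → inactive
F = F_att + ΣF_rep = (-8.1073,4.2838)
p' = p + 1/20·F = (5.5946,-1.7858)

Fx=-8.1073 Fy=4.2838 x'=5.5946 y'=-1.7858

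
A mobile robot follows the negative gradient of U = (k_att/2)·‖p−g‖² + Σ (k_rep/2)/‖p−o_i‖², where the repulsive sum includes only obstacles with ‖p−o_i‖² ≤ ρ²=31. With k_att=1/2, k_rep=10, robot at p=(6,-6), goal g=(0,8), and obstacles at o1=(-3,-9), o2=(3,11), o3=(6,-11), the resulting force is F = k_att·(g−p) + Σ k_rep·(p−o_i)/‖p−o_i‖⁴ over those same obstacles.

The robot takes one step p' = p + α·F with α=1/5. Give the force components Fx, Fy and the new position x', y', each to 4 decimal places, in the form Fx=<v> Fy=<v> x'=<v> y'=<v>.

F_att = 1/2·(g−p) = 1/2·(-6,14) = (-3.0000,7.0000)
o1: d²=90 > ρ²=31 → inactive
o2: d²=298 > ρ²=31 → inactive
o3: d²=25 ≤ ρ²=31; F_rep = 10·(0,5)/25² = (0.0000,0.0800)
F = F_att + ΣF_rep = (-3.0000,7.0800)
p' = p + 1/5·F = (5.4000,-4.5840)

Fx=-3.0000 Fy=7.0800 x'=5.4000 y'=-4.5840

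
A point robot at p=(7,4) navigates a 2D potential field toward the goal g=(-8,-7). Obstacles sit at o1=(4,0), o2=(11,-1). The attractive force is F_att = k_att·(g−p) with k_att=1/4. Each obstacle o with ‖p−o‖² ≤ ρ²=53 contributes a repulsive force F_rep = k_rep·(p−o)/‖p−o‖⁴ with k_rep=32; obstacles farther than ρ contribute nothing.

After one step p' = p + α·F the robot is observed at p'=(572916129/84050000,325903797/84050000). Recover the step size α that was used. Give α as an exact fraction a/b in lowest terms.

F_att = 1/4·(g−p) = 1/4·(-15,-11) = (-3.7500,-2.7500)
o1: d²=25 ≤ ρ²=53; F_rep = 32·(3,4)/25² = (0.1536,0.2048)
o2: d²=41 ≤ ρ²=53; F_rep = 32·(-4,5)/41² = (-0.0761,0.0952)
F = F_att + ΣF_rep = (-3.6725,-2.4500)
Δp = p'−p = (-0.1836,-0.1225); α = Δx/Fx = (-15433871/84050000) / (-15433871/4202500) = 1/20
check: Δy/Fy = (-10296203/84050000) / (-10296203/4202500) = 1/20 ✓

α = 1/20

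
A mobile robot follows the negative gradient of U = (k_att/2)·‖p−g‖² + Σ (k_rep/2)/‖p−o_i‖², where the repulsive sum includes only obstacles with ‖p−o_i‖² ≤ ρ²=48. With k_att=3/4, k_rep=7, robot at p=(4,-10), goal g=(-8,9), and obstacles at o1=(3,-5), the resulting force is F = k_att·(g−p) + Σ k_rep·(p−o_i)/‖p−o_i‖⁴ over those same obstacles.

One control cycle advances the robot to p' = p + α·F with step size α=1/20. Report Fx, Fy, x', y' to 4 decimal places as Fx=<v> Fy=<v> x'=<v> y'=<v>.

F_att = 3/4·(g−p) = 3/4·(-12,19) = (-9.0000,14.2500)
o1: d²=26 ≤ ρ²=48; F_rep = 7·(1,-5)/26² = (0.0104,-0.0518)
F = F_att + ΣF_rep = (-8.9896,14.1982)
p' = p + 1/20·F = (3.5505,-9.2901)

Fx=-8.9896 Fy=14.1982 x'=3.5505 y'=-9.2901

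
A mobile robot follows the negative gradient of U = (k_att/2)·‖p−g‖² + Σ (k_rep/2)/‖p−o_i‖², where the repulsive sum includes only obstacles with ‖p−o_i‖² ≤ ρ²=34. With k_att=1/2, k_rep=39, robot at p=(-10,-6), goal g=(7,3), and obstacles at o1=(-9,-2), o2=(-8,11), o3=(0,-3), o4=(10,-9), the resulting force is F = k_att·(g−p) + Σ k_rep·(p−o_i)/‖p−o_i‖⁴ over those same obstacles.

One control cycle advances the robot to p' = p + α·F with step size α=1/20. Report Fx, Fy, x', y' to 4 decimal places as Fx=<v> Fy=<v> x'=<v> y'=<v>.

Fx=8.3651 Fy=3.9602 x'=-9.5817 y'=-5.8020

F_att = 1/2·(g−p) = 1/2·(17,9) = (8.5000,4.5000)
o1: d²=17 ≤ ρ²=34; F_rep = 39·(-1,-4)/17² = (-0.1349,-0.5398)
o2: d²=293 > ρ²=34 → inactive
o3: d²=109 > ρ²=34 → inactive
o4: d²=409 > ρ²=34 → inactive
F = F_att + ΣF_rep = (8.3651,3.9602)
p' = p + 1/20·F = (-9.5817,-5.8020)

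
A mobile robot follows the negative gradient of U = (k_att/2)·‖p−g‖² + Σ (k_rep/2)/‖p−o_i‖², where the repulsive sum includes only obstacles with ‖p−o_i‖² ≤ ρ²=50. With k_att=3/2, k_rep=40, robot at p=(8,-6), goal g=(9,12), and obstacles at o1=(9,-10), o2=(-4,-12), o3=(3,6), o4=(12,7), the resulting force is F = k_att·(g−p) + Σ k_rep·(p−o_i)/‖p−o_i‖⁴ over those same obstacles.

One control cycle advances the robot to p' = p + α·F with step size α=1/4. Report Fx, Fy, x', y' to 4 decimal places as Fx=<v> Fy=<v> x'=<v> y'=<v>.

F_att = 3/2·(g−p) = 3/2·(1,18) = (1.5000,27.0000)
o1: d²=17 ≤ ρ²=50; F_rep = 40·(-1,4)/17² = (-0.1384,0.5536)
o2: d²=180 > ρ²=50 → inactive
o3: d²=169 > ρ²=50 → inactive
o4: d²=185 > ρ²=50 → inactive
F = F_att + ΣF_rep = (1.3616,27.5536)
p' = p + 1/4·F = (8.3404,0.8884)

Fx=1.3616 Fy=27.5536 x'=8.3404 y'=0.8884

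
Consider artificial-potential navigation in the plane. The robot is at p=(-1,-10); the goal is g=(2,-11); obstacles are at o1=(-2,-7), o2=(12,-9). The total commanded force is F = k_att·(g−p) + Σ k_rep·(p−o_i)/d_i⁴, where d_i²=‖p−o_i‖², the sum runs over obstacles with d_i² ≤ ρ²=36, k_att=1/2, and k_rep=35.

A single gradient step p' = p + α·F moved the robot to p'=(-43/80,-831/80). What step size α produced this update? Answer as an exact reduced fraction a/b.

α = 1/4

F_att = 1/2·(g−p) = 1/2·(3,-1) = (1.5000,-0.5000)
o1: d²=10 ≤ ρ²=36; F_rep = 35·(1,-3)/10² = (0.3500,-1.0500)
o2: d²=170 > ρ²=36 → inactive
F = F_att + ΣF_rep = (1.8500,-1.5500)
Δp = p'−p = (0.4625,-0.3875); α = Δx/Fx = (37/80) / (37/20) = 1/4
check: Δy/Fy = (-31/80) / (-31/20) = 1/4 ✓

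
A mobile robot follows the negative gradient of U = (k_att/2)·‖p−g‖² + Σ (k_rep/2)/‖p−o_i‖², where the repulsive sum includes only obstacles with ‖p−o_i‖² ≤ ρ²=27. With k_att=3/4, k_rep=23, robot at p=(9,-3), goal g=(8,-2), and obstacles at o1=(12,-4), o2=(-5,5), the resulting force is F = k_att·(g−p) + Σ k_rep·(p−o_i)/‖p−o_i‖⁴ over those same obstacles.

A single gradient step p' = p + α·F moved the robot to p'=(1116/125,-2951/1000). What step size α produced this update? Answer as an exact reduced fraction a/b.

F_att = 3/4·(g−p) = 3/4·(-1,1) = (-0.7500,0.7500)
o1: d²=10 ≤ ρ²=27; F_rep = 23·(-3,1)/10² = (-0.6900,0.2300)
o2: d²=260 > ρ²=27 → inactive
F = F_att + ΣF_rep = (-1.4400,0.9800)
Δp = p'−p = (-0.0720,0.0490); α = Δx/Fx = (-9/125) / (-36/25) = 1/20
check: Δy/Fy = (49/1000) / (49/50) = 1/20 ✓

α = 1/20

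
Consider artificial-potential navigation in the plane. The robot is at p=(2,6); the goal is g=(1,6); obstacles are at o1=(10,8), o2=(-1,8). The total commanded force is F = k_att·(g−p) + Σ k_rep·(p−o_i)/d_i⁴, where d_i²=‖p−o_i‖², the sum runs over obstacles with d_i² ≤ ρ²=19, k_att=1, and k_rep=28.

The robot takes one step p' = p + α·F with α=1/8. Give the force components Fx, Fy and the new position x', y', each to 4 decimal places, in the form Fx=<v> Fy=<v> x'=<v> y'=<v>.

F_att = 1·(g−p) = 1·(-1,0) = (-1.0000,0.0000)
o1: d²=68 > ρ²=19 → inactive
o2: d²=13 ≤ ρ²=19; F_rep = 28·(3,-2)/13² = (0.4970,-0.3314)
F = F_att + ΣF_rep = (-0.5030,-0.3314)
p' = p + 1/8·F = (1.9371,5.9586)

Fx=-0.5030 Fy=-0.3314 x'=1.9371 y'=5.9586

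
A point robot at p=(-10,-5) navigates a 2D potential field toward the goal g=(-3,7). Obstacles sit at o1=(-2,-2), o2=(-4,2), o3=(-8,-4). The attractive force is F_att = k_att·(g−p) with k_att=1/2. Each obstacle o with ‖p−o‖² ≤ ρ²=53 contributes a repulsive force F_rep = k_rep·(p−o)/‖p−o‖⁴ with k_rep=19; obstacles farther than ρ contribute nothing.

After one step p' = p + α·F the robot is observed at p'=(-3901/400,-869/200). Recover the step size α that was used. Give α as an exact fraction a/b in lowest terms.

F_att = 1/2·(g−p) = 1/2·(7,12) = (3.5000,6.0000)
o1: d²=73 > ρ²=53 → inactive
o2: d²=85 > ρ²=53 → inactive
o3: d²=5 ≤ ρ²=53; F_rep = 19·(-2,-1)/5² = (-1.5200,-0.7600)
F = F_att + ΣF_rep = (1.9800,5.2400)
Δp = p'−p = (0.2475,0.6550); α = Δx/Fx = (99/400) / (99/50) = 1/8
check: Δy/Fy = (131/200) / (131/25) = 1/8 ✓

α = 1/8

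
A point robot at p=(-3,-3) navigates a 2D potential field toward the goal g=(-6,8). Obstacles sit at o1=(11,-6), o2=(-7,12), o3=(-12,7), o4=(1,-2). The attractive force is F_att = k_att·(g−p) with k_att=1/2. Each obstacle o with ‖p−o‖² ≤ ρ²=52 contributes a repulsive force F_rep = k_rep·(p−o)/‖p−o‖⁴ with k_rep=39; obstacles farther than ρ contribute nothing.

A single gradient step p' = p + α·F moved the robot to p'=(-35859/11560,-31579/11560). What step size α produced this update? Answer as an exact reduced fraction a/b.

F_att = 1/2·(g−p) = 1/2·(-3,11) = (-1.5000,5.5000)
o1: d²=205 > ρ²=52 → inactive
o2: d²=241 > ρ²=52 → inactive
o3: d²=181 > ρ²=52 → inactive
o4: d²=17 ≤ ρ²=52; F_rep = 39·(-4,-1)/17² = (-0.5398,-0.1349)
F = F_att + ΣF_rep = (-2.0398,5.3651)
Δp = p'−p = (-0.1020,0.2683); α = Δx/Fx = (-1179/11560) / (-1179/578) = 1/20
check: Δy/Fy = (3101/11560) / (3101/578) = 1/20 ✓

α = 1/20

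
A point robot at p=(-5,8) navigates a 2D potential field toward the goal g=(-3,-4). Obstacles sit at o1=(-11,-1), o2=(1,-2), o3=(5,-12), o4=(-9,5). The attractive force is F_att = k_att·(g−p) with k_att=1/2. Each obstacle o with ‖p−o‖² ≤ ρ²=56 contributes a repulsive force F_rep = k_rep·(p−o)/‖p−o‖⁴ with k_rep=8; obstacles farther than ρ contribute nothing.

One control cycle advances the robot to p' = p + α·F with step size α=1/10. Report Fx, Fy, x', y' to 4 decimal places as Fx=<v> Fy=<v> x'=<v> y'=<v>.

Fx=1.0512 Fy=-5.9616 x'=-4.8949 y'=7.4038

F_att = 1/2·(g−p) = 1/2·(2,-12) = (1.0000,-6.0000)
o1: d²=117 > ρ²=56 → inactive
o2: d²=136 > ρ²=56 → inactive
o3: d²=500 > ρ²=56 → inactive
o4: d²=25 ≤ ρ²=56; F_rep = 8·(4,3)/25² = (0.0512,0.0384)
F = F_att + ΣF_rep = (1.0512,-5.9616)
p' = p + 1/10·F = (-4.8949,7.4038)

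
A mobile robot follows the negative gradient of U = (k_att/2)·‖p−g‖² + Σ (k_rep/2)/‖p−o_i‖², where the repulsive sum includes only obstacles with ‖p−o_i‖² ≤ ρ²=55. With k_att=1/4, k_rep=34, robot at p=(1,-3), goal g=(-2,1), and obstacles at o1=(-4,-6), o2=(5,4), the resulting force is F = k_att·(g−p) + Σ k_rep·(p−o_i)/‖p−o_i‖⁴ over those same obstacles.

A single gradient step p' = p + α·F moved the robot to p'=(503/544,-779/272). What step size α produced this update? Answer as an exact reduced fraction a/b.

α = 1/8

F_att = 1/4·(g−p) = 1/4·(-3,4) = (-0.7500,1.0000)
o1: d²=34 ≤ ρ²=55; F_rep = 34·(5,3)/34² = (0.1471,0.0882)
o2: d²=65 > ρ²=55 → inactive
F = F_att + ΣF_rep = (-0.6029,1.0882)
Δp = p'−p = (-0.0754,0.1360); α = Δx/Fx = (-41/544) / (-41/68) = 1/8
check: Δy/Fy = (37/272) / (37/34) = 1/8 ✓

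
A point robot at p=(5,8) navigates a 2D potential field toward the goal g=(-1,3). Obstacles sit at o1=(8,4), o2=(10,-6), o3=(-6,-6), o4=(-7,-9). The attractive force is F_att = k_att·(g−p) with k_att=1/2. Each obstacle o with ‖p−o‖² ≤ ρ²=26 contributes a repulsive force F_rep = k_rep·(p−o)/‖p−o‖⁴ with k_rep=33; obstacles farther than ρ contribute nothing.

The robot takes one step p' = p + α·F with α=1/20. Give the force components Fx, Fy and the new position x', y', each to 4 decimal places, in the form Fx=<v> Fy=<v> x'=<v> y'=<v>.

Fx=-3.1584 Fy=-2.2888 x'=4.8421 y'=7.8856

F_att = 1/2·(g−p) = 1/2·(-6,-5) = (-3.0000,-2.5000)
o1: d²=25 ≤ ρ²=26; F_rep = 33·(-3,4)/25² = (-0.1584,0.2112)
o2: d²=221 > ρ²=26 → inactive
o3: d²=317 > ρ²=26 → inactive
o4: d²=433 > ρ²=26 → inactive
F = F_att + ΣF_rep = (-3.1584,-2.2888)
p' = p + 1/20·F = (4.8421,7.8856)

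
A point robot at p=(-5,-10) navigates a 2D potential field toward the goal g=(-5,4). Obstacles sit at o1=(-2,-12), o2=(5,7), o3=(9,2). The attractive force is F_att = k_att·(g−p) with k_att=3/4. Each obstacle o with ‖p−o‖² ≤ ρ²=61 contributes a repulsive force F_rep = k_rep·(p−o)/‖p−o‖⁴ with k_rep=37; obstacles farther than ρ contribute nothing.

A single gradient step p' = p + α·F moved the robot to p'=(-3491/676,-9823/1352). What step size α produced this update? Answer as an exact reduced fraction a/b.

F_att = 3/4·(g−p) = 3/4·(0,14) = (0.0000,10.5000)
o1: d²=13 ≤ ρ²=61; F_rep = 37·(-3,2)/13² = (-0.6568,0.4379)
o2: d²=389 > ρ²=61 → inactive
o3: d²=340 > ρ²=61 → inactive
F = F_att + ΣF_rep = (-0.6568,10.9379)
Δp = p'−p = (-0.1642,2.7345); α = Δx/Fx = (-111/676) / (-111/169) = 1/4
check: Δy/Fy = (3697/1352) / (3697/338) = 1/4 ✓

α = 1/4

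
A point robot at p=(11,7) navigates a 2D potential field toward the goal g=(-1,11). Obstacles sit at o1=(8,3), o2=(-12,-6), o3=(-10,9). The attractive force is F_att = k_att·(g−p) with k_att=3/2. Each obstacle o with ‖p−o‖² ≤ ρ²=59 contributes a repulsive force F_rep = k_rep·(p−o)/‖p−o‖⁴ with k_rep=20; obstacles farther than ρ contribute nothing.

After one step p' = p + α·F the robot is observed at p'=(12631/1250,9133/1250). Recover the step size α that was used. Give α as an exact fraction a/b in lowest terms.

α = 1/20

F_att = 3/2·(g−p) = 3/2·(-12,4) = (-18.0000,6.0000)
o1: d²=25 ≤ ρ²=59; F_rep = 20·(3,4)/25² = (0.0960,0.1280)
o2: d²=698 > ρ²=59 → inactive
o3: d²=445 > ρ²=59 → inactive
F = F_att + ΣF_rep = (-17.9040,6.1280)
Δp = p'−p = (-0.8952,0.3064); α = Δx/Fx = (-1119/1250) / (-2238/125) = 1/20
check: Δy/Fy = (383/1250) / (766/125) = 1/20 ✓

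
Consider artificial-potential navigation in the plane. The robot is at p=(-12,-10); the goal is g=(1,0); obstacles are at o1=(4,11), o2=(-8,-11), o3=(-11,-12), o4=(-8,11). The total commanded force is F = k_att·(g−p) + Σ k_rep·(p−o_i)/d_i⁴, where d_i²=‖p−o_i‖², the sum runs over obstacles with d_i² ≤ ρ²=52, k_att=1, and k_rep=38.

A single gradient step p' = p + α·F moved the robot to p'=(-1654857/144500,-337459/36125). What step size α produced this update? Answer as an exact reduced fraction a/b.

α = 1/20

F_att = 1·(g−p) = 1·(13,10) = (13.0000,10.0000)
o1: d²=697 > ρ²=52 → inactive
o2: d²=17 ≤ ρ²=52; F_rep = 38·(-4,1)/17² = (-0.5260,0.1315)
o3: d²=5 ≤ ρ²=52; F_rep = 38·(-1,2)/5² = (-1.5200,3.0400)
o4: d²=457 > ρ²=52 → inactive
F = F_att + ΣF_rep = (10.9540,13.1715)
Δp = p'−p = (0.5477,0.6586); α = Δx/Fx = (79143/144500) / (79143/7225) = 1/20
check: Δy/Fy = (23791/36125) / (95164/7225) = 1/20 ✓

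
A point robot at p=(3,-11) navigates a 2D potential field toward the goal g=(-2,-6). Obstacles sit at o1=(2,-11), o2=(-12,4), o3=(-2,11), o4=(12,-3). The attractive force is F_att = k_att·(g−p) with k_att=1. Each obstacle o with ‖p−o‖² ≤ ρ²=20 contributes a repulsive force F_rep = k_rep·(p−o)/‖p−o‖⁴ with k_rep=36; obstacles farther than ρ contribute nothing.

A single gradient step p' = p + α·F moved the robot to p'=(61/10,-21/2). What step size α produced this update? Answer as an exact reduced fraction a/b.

F_att = 1·(g−p) = 1·(-5,5) = (-5.0000,5.0000)
o1: d²=1 ≤ ρ²=20; F_rep = 36·(1,0)/1² = (36.0000,0.0000)
o2: d²=450 > ρ²=20 → inactive
o3: d²=509 > ρ²=20 → inactive
o4: d²=145 > ρ²=20 → inactive
F = F_att + ΣF_rep = (31.0000,5.0000)
Δp = p'−p = (3.1000,0.5000); α = Δx/Fx = (31/10) / (31) = 1/10
check: Δy/Fy = (1/2) / (5) = 1/10 ✓

α = 1/10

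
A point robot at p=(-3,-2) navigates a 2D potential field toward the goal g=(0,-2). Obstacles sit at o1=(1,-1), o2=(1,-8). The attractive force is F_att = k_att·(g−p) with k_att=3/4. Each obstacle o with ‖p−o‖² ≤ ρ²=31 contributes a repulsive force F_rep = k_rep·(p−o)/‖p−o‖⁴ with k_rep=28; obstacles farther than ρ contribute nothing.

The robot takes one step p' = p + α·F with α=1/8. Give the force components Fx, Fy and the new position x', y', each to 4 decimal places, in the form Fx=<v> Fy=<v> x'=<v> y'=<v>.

Fx=1.8625 Fy=-0.0969 x'=-2.7672 y'=-2.0121

F_att = 3/4·(g−p) = 3/4·(3,0) = (2.2500,0.0000)
o1: d²=17 ≤ ρ²=31; F_rep = 28·(-4,-1)/17² = (-0.3875,-0.0969)
o2: d²=52 > ρ²=31 → inactive
F = F_att + ΣF_rep = (1.8625,-0.0969)
p' = p + 1/8·F = (-2.7672,-2.0121)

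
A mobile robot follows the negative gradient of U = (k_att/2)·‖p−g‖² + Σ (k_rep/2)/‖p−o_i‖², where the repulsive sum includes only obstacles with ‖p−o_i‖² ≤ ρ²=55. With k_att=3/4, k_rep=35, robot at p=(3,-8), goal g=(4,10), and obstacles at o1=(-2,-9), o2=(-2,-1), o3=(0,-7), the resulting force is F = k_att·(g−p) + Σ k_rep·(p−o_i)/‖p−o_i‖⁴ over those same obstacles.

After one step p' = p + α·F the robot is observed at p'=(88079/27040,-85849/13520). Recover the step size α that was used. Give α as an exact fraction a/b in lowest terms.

F_att = 3/4·(g−p) = 3/4·(1,18) = (0.7500,13.5000)
o1: d²=26 ≤ ρ²=55; F_rep = 35·(5,1)/26² = (0.2589,0.0518)
o2: d²=74 > ρ²=55 → inactive
o3: d²=10 ≤ ρ²=55; F_rep = 35·(3,-1)/10² = (1.0500,-0.3500)
F = F_att + ΣF_rep = (2.0589,13.2018)
Δp = p'−p = (0.2574,1.6502); α = Δx/Fx = (6959/27040) / (6959/3380) = 1/8
check: Δy/Fy = (22311/13520) / (22311/1690) = 1/8 ✓

α = 1/8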